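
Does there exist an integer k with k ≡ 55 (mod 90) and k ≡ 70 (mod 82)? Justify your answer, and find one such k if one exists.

Reduce both congruences modulo 2, which divides 90 and 82: they say k ≡ 55 (mod 2) and k ≡ 70 (mod 2).
However 55 ≡ 1 and 70 ≡ 0 (mod 2), and 1 ≠ 0.
Hence the system has no solution.

There is no such integer.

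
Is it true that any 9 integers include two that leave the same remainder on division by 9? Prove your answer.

Take the 9 consecutive integers 37, 38, …, 45: their residues mod 9 are all distinct because 9 ≤ 9.
Hence this collection has no pair with equal remainders mod 9, disproving the claim.

No; for instance {37, 38, 39, 40, 41, 42, 43, 44, 45} is a counterexample.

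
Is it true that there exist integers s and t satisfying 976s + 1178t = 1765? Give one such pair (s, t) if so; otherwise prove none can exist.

No, no such integers exist.

Any value of 976s + 1178t is a multiple of gcd(976, 1178) = 2.
But 1765 = 2·882 + 1, so 2 ∤ 1765.
Therefore 976s + 1178t = 1765 has no solution in integers.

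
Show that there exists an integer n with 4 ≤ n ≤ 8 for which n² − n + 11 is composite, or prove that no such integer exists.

The values for n = 4, 5, …, 8 are 23, 31, 41, 53, 67, and each of these is prime.
So no value in the range makes the expression composite.

No, no such integer n in that range exists.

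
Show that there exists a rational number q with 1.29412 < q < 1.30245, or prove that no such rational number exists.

q = 13/10

Multiplying by 10: 10·1.29412 = 12.94120 and 10·1.30245 = 13.02450, so the integer 13 lies strictly between them.
Dividing back, 1.29412 < 13/10 < 1.30245, and 13/10 is rational.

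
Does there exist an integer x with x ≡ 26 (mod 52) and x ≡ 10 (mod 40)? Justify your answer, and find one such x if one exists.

The moduli are not coprime: gcd(52, 40) = 4. Compatibility requires 4 ∣ (10 − 26) = -16, which holds, so solutions exist.
The integers ≡ 26 (mod 52) are 26, 78, 130, …; their remainders mod 40 are 26, 38, 10, so x = 130 is the first that is ≡ 10 (mod 40).
Verify: 130 = 2·52 + 26 and 130 = 3·40 + 10. ✓

x = 130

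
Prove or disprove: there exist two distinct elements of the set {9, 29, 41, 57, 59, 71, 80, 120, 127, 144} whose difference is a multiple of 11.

There is no such pair.

Two integers differ by a multiple of 11 exactly when they have the same residue mod 11. The residues are 9↦9, 29↦7, 41↦8, 57↦2, 59↦4, 71↦5, 80↦3, 120↦10, 127↦6, 144↦1.
No residue repeats among the 10 elements, so no pair has difference ≡ 0 (mod 11).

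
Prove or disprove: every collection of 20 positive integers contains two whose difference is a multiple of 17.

There are exactly 17 possible remainders on division by 17.
Since 20 > 17, two of the 20 integers must share a residue class by the pigeonhole principle; call them a and b.
Equal remainders mean a − b ≡ 0 (mod 17), so 17 divides their difference.

True.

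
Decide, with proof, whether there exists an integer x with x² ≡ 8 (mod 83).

83 is prime, so by Euler's criterion 8 is a square mod 83 iff 8^((83−1)/2) = 8^41 ≡ 1 (mod 83).
Repeated squaring mod 83: 8^2 = 64 ≡ 64; 8^4 ≡ 64² = 4096 ≡ 29; 8^8 ≡ 29² = 841 ≡ 11; 8^16 ≡ 11² = 121 ≡ 38; 8^32 ≡ 38² = 1444 ≡ 33.
Since 41 = 32 + 8 + 1, 8^41 ≡ 33 · 11 · 8; multiplying out mod 83: 33·11 = 363 ≡ 31, then 31·8 = 248 ≡ 82. Thus 8^41 ≡ 82 ≡ −1 (mod 83).
The value −1 means 8 is a non-residue modulo 83, so x² ≡ 8 (mod 83) is impossible.

There is no such integer.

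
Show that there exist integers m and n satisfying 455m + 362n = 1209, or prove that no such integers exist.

Since gcd(455, 362) = 1, every integer is an integer combination of 455 and 362.
Euclidean algorithm: 455 = 1·362 + 93, 362 = 3·93 + 83, 93 = 1·83 + 10, 83 = 8·10 + 3, 10 = 3·3 + 1, 3 = 3·1 + 0.
Working back up the chain: 1 = 10 − 3·3 = 10 − 3·(83 − 8·10) = −3·83 + 25·10 = −3·83 + 25·(93 − 1·83) = 25·93 − 28·83 = 25·93 − 28·(362 − 3·93) = −28·362 + 109·93 = −28·362 + 109·(455 − 1·362) = 109·455 − 137·362. So 455·109 + 362·(-137) = 1.
Times 1209: 455·131781 + 362·(-165633) = 1209, so (131781, -165633) solves it.
The general solution is m = 131781 + 362k, n = -165633 − 455k; taking k = -364 gives the smaller pair m = 13, n = -13.
Check: 455·13 + 362·(-13) = 5915 − 4706 = 1209. ✓

m = 13, n = -13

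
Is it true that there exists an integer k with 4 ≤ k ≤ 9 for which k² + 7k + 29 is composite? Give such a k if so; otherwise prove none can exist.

The values for k = 4, 5, …, 9 are 73, 89, 107, 127, 149, 173, and each of these is prime.
So no value in the range makes the expression composite.

No such integer k in that range exists.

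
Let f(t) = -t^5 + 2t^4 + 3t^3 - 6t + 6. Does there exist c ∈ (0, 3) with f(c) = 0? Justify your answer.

Such a root exists.

f(0) = 6 and f(3) = -12, which have opposite signs.
Since f is a polynomial it is continuous on [0, 3].
By the Intermediate Value Theorem f must vanish at some point of (0, 3).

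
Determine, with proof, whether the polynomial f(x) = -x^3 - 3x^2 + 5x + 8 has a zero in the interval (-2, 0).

f(-2) = -6 and f(0) = 8, which have opposite signs.
As a polynomial, f is continuous on every closed interval.
By the Intermediate Value Theorem f must vanish at some point of (-2, 0).

Yes, f has a root in the interval.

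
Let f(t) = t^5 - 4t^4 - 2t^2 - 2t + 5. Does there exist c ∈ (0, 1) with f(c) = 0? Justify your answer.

f(0) = 5 and f(1) = -2, which have opposite signs.
Since f is a polynomial it is continuous on [0, 1].
By the Intermediate Value Theorem, f takes the value 0 somewhere in the open interval.

Such a root exists.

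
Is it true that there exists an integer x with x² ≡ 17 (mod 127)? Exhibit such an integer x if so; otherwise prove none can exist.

x = 12 works: 12² = 144, and 144 − 17 = 127 = 1·127.

x = 12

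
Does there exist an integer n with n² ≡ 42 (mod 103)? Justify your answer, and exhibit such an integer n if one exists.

No, no such integer exists.

103 is prime, so by Euler's criterion 42 is a square mod 103 iff 42^((103−1)/2) = 42^51 ≡ 1 (mod 103).
Repeated squaring mod 103: 42^2 = 1764 ≡ 13; 42^4 ≡ 13² = 169 ≡ 66; 42^8 ≡ 66² = 4356 ≡ 30; 42^16 ≡ 30² = 900 ≡ 76; 42^32 ≡ 76² = 5776 ≡ 8.
Since 51 = 32 + 16 + 2 + 1, 42^51 ≡ 8 · 76 · 13 · 42; multiplying out mod 103: 8·76 = 608 ≡ 93, then 93·13 = 1209 ≡ 76, then 76·42 = 3192 ≡ 102. Thus 42^51 ≡ 102 ≡ −1 (mod 103).
By Euler's criterion 42 is a quadratic non-residue mod 103: no n satisfies n² ≡ 42 (mod 103).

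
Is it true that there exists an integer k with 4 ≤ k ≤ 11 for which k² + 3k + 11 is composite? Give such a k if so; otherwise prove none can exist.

At k = 7: 7² + 3·7 + 11 = 81 = 3·27, which is composite.

k = 7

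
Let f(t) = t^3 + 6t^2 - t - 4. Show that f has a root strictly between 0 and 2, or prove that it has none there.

Yes, f has a root in the interval.

f(0) = -4 and f(2) = 26, which have opposite signs.
f is continuous everywhere (it is a polynomial), in particular on [0, 2].
By the Intermediate Value Theorem, f takes the value 0 somewhere in the open interval.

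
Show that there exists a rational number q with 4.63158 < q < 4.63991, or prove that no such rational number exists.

q = 51/11

Multiplying by 11: 11·4.63158 = 50.94738 and 11·4.63991 = 51.03901, so the integer 51 lies strictly between them.
Dividing back, 4.63158 < 51/11 < 4.63991, and 51/11 is rational.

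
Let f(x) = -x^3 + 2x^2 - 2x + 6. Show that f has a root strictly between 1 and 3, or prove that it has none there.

Yes, f has a root in the interval.

f(1) = 5 and f(3) = -9, which have opposite signs.
As a polynomial, f is continuous on every closed interval.
By the Intermediate Value Theorem, f takes the value 0 somewhere in the open interval.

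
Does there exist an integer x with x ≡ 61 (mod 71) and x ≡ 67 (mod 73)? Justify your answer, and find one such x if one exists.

x = 5031

The moduli 71 and 73 are coprime, so by the Chinese Remainder Theorem a unique solution modulo 5183 exists.
Any solution of the first congruence is x = 61 + 71t; substituting into the second, 71t ≡ 67 − 61 ≡ 6 (mod 73).
Note 71·36 = 2556 ≡ 1 (mod 73) (as 2556 − 1 = 35·73), so 71⁻¹ ≡ 36.
Multiplying by 36: t ≡ 36·6 = 216 ≡ 70 (mod 73).
With t = 70: x = 61 + 71·70 = 5031.
Indeed 5031 ≡ 61 (mod 71) and 5031 ≡ 67 (mod 73).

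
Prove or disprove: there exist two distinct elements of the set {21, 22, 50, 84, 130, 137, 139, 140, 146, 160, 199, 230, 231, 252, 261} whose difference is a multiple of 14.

Yes: 21 and 231.

21 mod 14 = 7 and 231 mod 14 = 7, so 231 − 21 = 210 = 15·14.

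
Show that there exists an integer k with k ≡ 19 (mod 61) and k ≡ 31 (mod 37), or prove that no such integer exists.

k = 1178

gcd(61, 37) = 1, so the Chinese Remainder Theorem guarantees exactly one residue class mod 2257 satisfying both.
Any solution of the first congruence is k = 19 + 61t; substituting into the second, 61t ≡ 31 − 19 ≡ 12 (mod 37).
61 ≡ 24 (mod 37), so this reads 24t ≡ 12 (mod 37). Note 24·17 = 408 ≡ 1 (mod 37) (as 408 − 1 = 11·37), so 24⁻¹ ≡ 17.
Therefore t ≡ 17·12 = 204 ≡ 19 (mod 37).
With t = 19: k = 19 + 61·19 = 1178.
Indeed 1178 ≡ 19 (mod 61) and 1178 ≡ 31 (mod 37).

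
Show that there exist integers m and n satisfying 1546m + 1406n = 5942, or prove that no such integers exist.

gcd(1546, 1406) = 2, and 2 divides 5942, so integer solutions exist.
Dividing through by 2 reduces the equation to 773m + 703n = 2971.
Euclidean algorithm: 773 = 1·703 + 70, 703 = 10·70 + 3, 70 = 23·3 + 1, 3 = 3·1 + 0.
Back-substituting, 1 = 70 − 23·3 = 70 − 23·(703 − 10·70) = −23·703 + 231·70 = −23·703 + 231·(773 − 1·703) = 231·773 − 254·703; that is, 773·231 + 703·(-254) = 1.
Multiplying through by 2971: m = 231·2971 = 686301, n = (-254)·2971 = -754634 is a solution.
The general solution is m = 686301 + 703k, n = -754634 − 773k; taking k = -976 gives the smaller pair m = 173, n = -186.
Check: 1546·173 + 1406·(-186) = 267458 − 261516 = 5942. ✓

m = 173, n = -186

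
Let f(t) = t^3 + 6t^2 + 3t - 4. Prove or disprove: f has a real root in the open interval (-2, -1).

Such a root exists.

f(-2) = 6 and f(-1) = -2, which have opposite signs.
As a polynomial, f is continuous on every closed interval.
By the Intermediate Value Theorem, f takes the value 0 somewhere in the open interval.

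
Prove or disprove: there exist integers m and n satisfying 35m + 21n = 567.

Every value of 35m + 21n is a multiple of gcd(35, 21) = 7; since 7 ∣ 567, solutions exist.
Dividing through by 7 reduces the equation to 5m + 3n = 81.
Euclidean algorithm: 5 = 1·3 + 2, 3 = 1·2 + 1, 2 = 2·1 + 0.
Unwinding: 1 = 3 − 1·2 = 3 − (5 − 1·3) = −5 + 2·3, i.e. 5·(-1) + 3·2 = 1.
Multiplying through by 81: m = (-1)·81 = -81, n = 2·81 = 162 is a solution.
The general solution is m = -81 + 3k, n = 162 − 5k; taking k = 27 gives the smaller pair m = 0, n = 27.
Check: 35·0 + 21·27 = 0 + 567 = 567. ✓

m = 0, n = 27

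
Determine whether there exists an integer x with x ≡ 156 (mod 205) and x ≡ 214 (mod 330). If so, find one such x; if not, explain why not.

No such integer exists.

gcd(205, 330) = 5. If x ≡ 156 (mod 205) and x ≡ 214 (mod 330), then x ≡ 156 (mod 5) and x ≡ 214 (mod 5).
But 156 mod 5 = 1 while 214 mod 5 = 4, a contradiction.
Hence the system has no solution.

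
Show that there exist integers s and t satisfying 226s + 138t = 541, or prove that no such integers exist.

There are no such integers.

Both 226 and 138 are divisible by gcd(226, 138) = 2, hence so is any combination 226s + 138t.
However 541 leaves remainder 1 on division by 2.
Therefore 226s + 138t = 541 has no solution in integers.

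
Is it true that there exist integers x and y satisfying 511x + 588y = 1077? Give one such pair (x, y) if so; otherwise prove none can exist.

Any value of 511x + 588y is a multiple of gcd(511, 588) = 7.
However 1077 leaves remainder 6 on division by 7.
Therefore 511x + 588y = 1077 has no solution in integers.

No such integers exist.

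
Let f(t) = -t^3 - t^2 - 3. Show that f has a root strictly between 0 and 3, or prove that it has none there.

No such root exists.

The endpoint values f(0) = -3 and f(3) = -39 are both negative. Claim: f(t) < 0 for every t in (0, 3).
The nonzero coefficients of f are all negative, so for t > 0 every term of f(t) is negative (the constant term -3 strictly so).
So f is strictly negative on (0, 3); no root exists in the interval.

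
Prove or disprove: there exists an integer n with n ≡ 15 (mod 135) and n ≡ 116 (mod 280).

No, no such integer exists.

Reduce both congruences modulo 5, which divides 135 and 280: they say n ≡ 15 (mod 5) and n ≡ 116 (mod 5).
These are incompatible: 15 − 116 = -101 is not divisible by 5.
Therefore no such n exists.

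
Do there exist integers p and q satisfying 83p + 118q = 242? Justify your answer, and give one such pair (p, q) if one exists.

Since gcd(83, 118) = 1, every integer is an integer combination of 83 and 118.
Euclidean algorithm: 118 = 1·83 + 35, 83 = 2·35 + 13, 35 = 2·13 + 9, 13 = 1·9 + 4, 9 = 2·4 + 1, 4 = 4·1 + 0.
Unwinding: 1 = 9 − 2·4 = 9 − 2·(13 − 1·9) = −2·13 + 3·9 = −2·13 + 3·(35 − 2·13) = 3·35 − 8·13 = 3·35 − 8·(83 − 2·35) = −8·83 + 19·35 = −8·83 + 19·(118 − 1·83) = 19·118 − 27·83, i.e. 83·(-27) + 118·19 = 1.
Times 242: 83·(-6534) + 118·4598 = 242, so (-6534, 4598) solves it.
Shifting by a multiple of (118, −83) keeps it a solution: p = -6534 + 56·118 = 74, q = 4598 − 56·83 = -50.
Check: 83·74 + 118·(-50) = 6142 − 5900 = 242. ✓

p = 74, q = -50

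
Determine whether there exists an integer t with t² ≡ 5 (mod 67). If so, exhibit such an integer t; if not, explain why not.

No, no such integer exists.

67 is prime, so by Euler's criterion 5 is a square mod 67 iff 5^((67−1)/2) = 5^33 ≡ 1 (mod 67).
Squaring successively (mod 67): 5^2 = 25 ≡ 25; 5^4 ≡ 25² = 625 ≡ 22; 5^8 ≡ 22² = 484 ≡ 15; 5^16 ≡ 15² = 225 ≡ 24; 5^32 ≡ 24² = 576 ≡ 40.
Since 33 = 32 + 1, 5^33 ≡ 40 · 5; multiplying out mod 67: 40·5 = 200 ≡ 66. Thus 5^33 ≡ 66 ≡ −1 (mod 67).
By Euler's criterion 5 is a quadratic non-residue mod 67: no t satisfies t² ≡ 5 (mod 67).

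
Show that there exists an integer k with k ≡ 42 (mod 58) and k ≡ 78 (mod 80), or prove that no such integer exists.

k = 158

Here gcd(58, 80) = 2, and both 42 and 78 leave remainder 0 mod 2, so the system is consistent.
List candidates k ≡ 42 (mod 58): 42, 100, 158. Modulo 80 these are 42, 20, 78; 158 gives 78 as required.
Indeed 158 ≡ 42 (mod 58) and 158 ≡ 78 (mod 80).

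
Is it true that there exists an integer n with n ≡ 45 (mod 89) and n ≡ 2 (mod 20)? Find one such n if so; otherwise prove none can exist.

The moduli 89 and 20 are coprime, so by the Chinese Remainder Theorem a unique solution modulo 1780 exists.
Any solution of the first congruence is n = 45 + 89t; substituting into the second, 89t ≡ 2 − 45 ≡ 17 (mod 20).
89 ≡ 9 (mod 20), so this reads 9t ≡ 17 (mod 20). Invert 9 mod 20 by the Euclidean algorithm: 20 = 2·9 + 2, 9 = 4·2 + 1, 2 = 2·1 + 0; back-substituting, 1 = 9 − 4·2 = 9 − 4·(20 − 2·9) = −4·20 + 9·9. Hence 9·9 ≡ 1, so 9⁻¹ ≡ 9 (mod 20).
Therefore t ≡ 9·17 = 153 ≡ 13 (mod 20).
Taking t = 13 gives n = 45 + 89·13 = 1202.
Verify: 1202 = 13·89 + 45 and 1202 = 60·20 + 2. ✓

n = 1202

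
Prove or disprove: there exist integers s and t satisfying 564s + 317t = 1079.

s = 288, t = -509

564 and 317 are coprime, so 564s + 317t ranges over all of ℤ.
Euclidean algorithm: 564 = 1·317 + 247, 317 = 1·247 + 70, 247 = 3·70 + 37, 70 = 1·37 + 33, 37 = 1·33 + 4, 33 = 8·4 + 1, 4 = 4·1 + 0.
Unwinding: 1 = 33 − 8·4 = 33 − 8·(37 − 1·33) = −8·37 + 9·33 = −8·37 + 9·(70 − 1·37) = 9·70 − 17·37 = 9·70 − 17·(247 − 3·70) = −17·247 + 60·70 = −17·247 + 60·(317 − 1·247) = 60·317 − 77·247 = 60·317 − 77·(564 − 1·317) = −77·564 + 137·317, i.e. 564·(-77) + 317·137 = 1.
Times 1079: 564·(-83083) + 317·147823 = 1079, so (-83083, 147823) solves it.
Shifting by a multiple of (317, −564) keeps it a solution: s = -83083 + 263·317 = 288, t = 147823 − 263·564 = -509.
Indeed 564·288 + 317·(-509) = 162432 − 161353 = 1079.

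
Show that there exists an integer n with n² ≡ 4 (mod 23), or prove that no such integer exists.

n = 2

Take n = 2. Then 2² = 4, and since 0 ≤ 4 < 23 this is already reduced: 2² ≡ 4 (mod 23).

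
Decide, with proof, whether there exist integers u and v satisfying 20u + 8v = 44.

Every value of 20u + 8v is a multiple of gcd(20, 8) = 4; since 4 ∣ 44, solutions exist.
Dividing through by 4 reduces the equation to 5u + 2v = 11.
Run the Euclidean algorithm on 5 and 2: 5 = 2·2 + 1, 2 = 2·1 + 0.
Working back up the chain: 1 = 5 − 2·2. So 5·1 + 2·(-2) = 1.
Multiplying through by 11: u = 1·11 = 11, v = (-2)·11 = -22 is a solution.
Subtracting 5·2 from u and adding 5·5 to v gives the tidier solution (1, 3).
Indeed 20·1 + 8·3 = 20 + 24 = 44.

u = 1, v = 3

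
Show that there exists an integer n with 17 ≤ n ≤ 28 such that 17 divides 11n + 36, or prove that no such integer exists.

Try n = 23: 11·23 + 36 = 289 = 17·17, which is divisible by 17.

n = 23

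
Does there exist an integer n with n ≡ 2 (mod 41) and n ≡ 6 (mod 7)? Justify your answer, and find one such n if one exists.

The moduli 41 and 7 are coprime, so by the Chinese Remainder Theorem a unique solution modulo 287 exists.
Write n = 2 + 41t and require 2 + 41t ≡ 6 (mod 7), i.e. 41t ≡ 4 (mod 7).
41 ≡ 6 (mod 7), so this reads 6t ≡ 4 (mod 7). Since 6·6 = 36 = 5·7 + 1, the inverse of 6 mod 7 is 6.
Multiplying by 6: t ≡ 6·4 = 24 ≡ 3 (mod 7).
Taking t = 3 gives n = 2 + 41·3 = 125.
Indeed 125 ≡ 2 (mod 41) and 125 ≡ 6 (mod 7).

n = 125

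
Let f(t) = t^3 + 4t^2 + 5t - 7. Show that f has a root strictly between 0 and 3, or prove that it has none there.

f(0) = -7 and f(3) = 71, which have opposite signs.
As a polynomial, f is continuous on every closed interval.
By the Intermediate Value Theorem, f takes the value 0 somewhere in the open interval.

Yes, f has a root in the interval.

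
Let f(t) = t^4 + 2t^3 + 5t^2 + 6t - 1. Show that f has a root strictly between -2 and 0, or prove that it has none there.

Such a root exists.

f(-2) = 7 and f(0) = -1, which have opposite signs.
f is continuous everywhere (it is a polynomial), in particular on [-2, 0].
By the Intermediate Value Theorem f must vanish at some point of (-2, 0).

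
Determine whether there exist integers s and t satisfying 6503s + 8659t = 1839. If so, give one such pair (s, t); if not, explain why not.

gcd(6503, 8659) = 7, so every integer of the form 6503s + 8659t is a multiple of 7.
But 1839 = 7·262 + 5, so 7 ∤ 1839.
Hence no integers s, t satisfy the equation.

No such integers exist.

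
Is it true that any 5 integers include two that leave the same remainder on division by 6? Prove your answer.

No, the set {12, 13, 14, 15, 16} is a counterexample.

Try 5 consecutive integers, 12, 13, …, 16. Their remainders mod 6 are 0, 1, 2, 3, 4 — pairwise different, as any 5 ≤ 6 consecutive integers have distinct residues.
So no two of them leave the same remainder on division by 6; the claim fails for this set.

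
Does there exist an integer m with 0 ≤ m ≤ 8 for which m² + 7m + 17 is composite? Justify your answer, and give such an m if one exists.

At m = 1: 1² + 7·1 + 17 = 25 = 5·5, which is composite.

m = 1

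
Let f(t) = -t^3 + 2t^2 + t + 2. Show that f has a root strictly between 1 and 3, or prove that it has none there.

f(1) = 4 and f(3) = -4, which have opposite signs.
Since f is a polynomial it is continuous on [1, 3].
By the Intermediate Value Theorem, f takes the value 0 somewhere in the open interval.

Such a root exists.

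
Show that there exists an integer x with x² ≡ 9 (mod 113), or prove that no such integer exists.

Take x = 3. Then 3² = 9, and since 0 ≤ 9 < 113 this is already reduced: 3² ≡ 9 (mod 113).

x = 3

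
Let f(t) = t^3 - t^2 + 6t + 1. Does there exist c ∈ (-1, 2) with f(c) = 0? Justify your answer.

Yes, f has a root in the interval.

f(-1) = -7 and f(2) = 17, which have opposite signs.
f is continuous everywhere (it is a polynomial), in particular on [-1, 2].
By the Intermediate Value Theorem, f takes the value 0 somewhere in the open interval.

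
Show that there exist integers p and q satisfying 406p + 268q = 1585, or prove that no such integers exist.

There are no such integers.

gcd(406, 268) = 2, so every integer of the form 406p + 268q is a multiple of 2.
But 1585 is not a multiple of 2 (it leaves remainder 1).
Hence no integers p, q satisfy the equation.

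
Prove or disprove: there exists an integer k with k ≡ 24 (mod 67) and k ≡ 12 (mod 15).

gcd(67, 15) = 1, so the Chinese Remainder Theorem guarantees exactly one residue class mod 1005 satisfying both.
Write k = 24 + 67t and require 24 + 67t ≡ 12 (mod 15), i.e. 67t ≡ 3 (mod 15).
67 ≡ 7 (mod 15), so this reads 7t ≡ 3 (mod 15). Note 7·13 = 91 ≡ 1 (mod 15) (as 91 − 1 = 6·15), so 7⁻¹ ≡ 13.
Multiplying by 13: t ≡ 13·3 = 39 ≡ 9 (mod 15).
Taking t = 9 gives k = 24 + 67·9 = 627.
Check: 627 mod 67 = 24, 627 mod 15 = 12. ✓

k = 627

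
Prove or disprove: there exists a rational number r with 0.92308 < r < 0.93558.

Multiplying by 14: 14·0.92308 = 12.92312 and 14·0.93558 = 13.09812, so the integer 13 lies strictly between them.
Hence 13/14 is a rational number with 0.92308 < 13/14 < 0.93558.

r = 13/14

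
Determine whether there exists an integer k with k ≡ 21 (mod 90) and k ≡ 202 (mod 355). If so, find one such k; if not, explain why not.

Reduce both congruences modulo 5, which divides 90 and 355: they say k ≡ 21 (mod 5) and k ≡ 202 (mod 5).
These are incompatible: 21 − 202 = -181 is not divisible by 5.
So no integer satisfies both congruences.

No, no such integer exists.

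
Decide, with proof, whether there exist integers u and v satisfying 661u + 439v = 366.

u = 322, v = -484

Since gcd(661, 439) = 1, every integer is an integer combination of 661 and 439.
Dividing repeatedly: 661 = 1·439 + 222, 439 = 1·222 + 217, 222 = 1·217 + 5, 217 = 43·5 + 2, 5 = 2·2 + 1, 2 = 2·1 + 0.
Working back up the chain: 1 = 5 − 2·2 = 5 − 2·(217 − 43·5) = −2·217 + 87·5 = −2·217 + 87·(222 − 1·217) = 87·222 − 89·217 = 87·222 − 89·(439 − 1·222) = −89·439 + 176·222 = −89·439 + 176·(661 − 1·439) = 176·661 − 265·439. So 661·176 + 439·(-265) = 1.
Times 366: 661·64416 + 439·(-96990) = 366, so (64416, -96990) solves it.
The general solution is u = 64416 + 439k, v = -96990 − 661k; taking k = -146 gives the smaller pair u = 322, v = -484.
Indeed 661·322 + 439·(-484) = 212842 − 212476 = 366.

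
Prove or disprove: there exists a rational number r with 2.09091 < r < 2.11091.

r = 21/10

Scale by 10: the interval becomes (20.90910, 21.10910), which contains the integer 21.
Hence 21/10 is a rational number with 2.09091 < 21/10 < 2.11091.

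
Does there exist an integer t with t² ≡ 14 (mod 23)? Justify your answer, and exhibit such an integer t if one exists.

23 is prime, so by Euler's criterion 14 is a square mod 23 iff 14^((23−1)/2) = 14^11 ≡ 1 (mod 23).
Squaring successively (mod 23): 14^2 = 196 ≡ 12; 14^4 ≡ 12² = 144 ≡ 6; 14^8 ≡ 6² = 36 ≡ 13.
Since 11 = 8 + 2 + 1, 14^11 ≡ 13 · 12 · 14; multiplying out mod 23: 13·12 = 156 ≡ 18, then 18·14 = 252 ≡ 22. Thus 14^11 ≡ 22 ≡ −1 (mod 23).
The value −1 means 14 is a non-residue modulo 23, so t² ≡ 14 (mod 23) is impossible.

No such integer exists.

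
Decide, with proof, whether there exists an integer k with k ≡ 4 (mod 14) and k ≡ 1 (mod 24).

Reduce both congruences modulo 2, which divides 14 and 24: they say k ≡ 4 (mod 2) and k ≡ 1 (mod 2).
However 4 ≡ 0 and 1 ≡ 1 (mod 2), and 0 ≠ 1.
So no integer satisfies both congruences.

There is no such integer.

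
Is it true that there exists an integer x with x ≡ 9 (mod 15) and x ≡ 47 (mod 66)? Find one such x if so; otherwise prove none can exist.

No, no such integer exists.

gcd(15, 66) = 3. If x ≡ 9 (mod 15) and x ≡ 47 (mod 66), then x ≡ 9 (mod 3) and x ≡ 47 (mod 3).
These are incompatible: 9 − 47 = -38 is not divisible by 3.
So no integer satisfies both congruences.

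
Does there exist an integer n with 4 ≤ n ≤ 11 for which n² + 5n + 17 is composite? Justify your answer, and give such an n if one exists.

At n = 8: 8² + 5·8 + 17 = 121 = 11·11, which is composite.

n = 8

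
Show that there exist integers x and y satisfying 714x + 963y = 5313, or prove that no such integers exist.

Since gcd(714, 963) = 3 and 5313 = 3·1771, Bézout's identity guarantees a solution.
Dividing through by 3 reduces the equation to 238x + 321y = 1771.
Run the Euclidean algorithm on 321 and 238: 321 = 1·238 + 83, 238 = 2·83 + 72, 83 = 1·72 + 11, 72 = 6·11 + 6, 11 = 1·6 + 5, 6 = 1·5 + 1, 5 = 5·1 + 0.
Unwinding: 1 = 6 − 1·5 = 6 − (11 − 1·6) = −11 + 2·6 = −11 + 2·(72 − 6·11) = 2·72 − 13·11 = 2·72 − 13·(83 − 1·72) = −13·83 + 15·72 = −13·83 + 15·(238 − 2·83) = 15·238 − 43·83 = 15·238 − 43·(321 − 1·238) = −43·321 + 58·238, i.e. 238·58 + 321·(-43) = 1.
Times 1771: 238·102718 + 321·(-76153) = 1771, so (102718, -76153) solves it.
The general solution is x = 102718 + 321k, y = -76153 − 238k; taking k = -319 gives the smaller pair x = 319, y = -231.
Indeed 714·319 + 963·(-231) = 227766 − 222453 = 5313.

x = 319, y = -231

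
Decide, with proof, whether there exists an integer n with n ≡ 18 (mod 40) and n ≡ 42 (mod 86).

n = 1418

Here gcd(40, 86) = 2, and both 18 and 42 leave remainder 0 mod 2, so the system is consistent.
Write n = 18 + 40t. Then 40t ≡ 42 − 18 ≡ 24 (mod 86); dividing through by 2 gives 20t ≡ 12 (mod 43).
To invert 20 modulo 43: 43 = 2·20 + 3, 20 = 6·3 + 2, 3 = 1·2 + 1, 2 = 2·1 + 0, and unwinding, 1 = 3 − 1·2 = 3 − (20 − 6·3) = −20 + 7·3 = −20 + 7·(43 − 2·20) = 7·43 − 15·20. Thus 20⁻¹ ≡ -15 ≡ 28 (mod 43).
Therefore t ≡ 28·12 = 336 ≡ 35 (mod 43).
Then n = 18 + 40·35 = 1418.
Verify: 1418 = 35·40 + 18 and 1418 = 16·86 + 42. ✓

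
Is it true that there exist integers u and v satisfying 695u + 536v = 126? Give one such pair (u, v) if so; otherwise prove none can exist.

u = 466, v = -604

695 and 536 are coprime, so 695u + 536v ranges over all of ℤ.
Euclidean algorithm: 695 = 1·536 + 159, 536 = 3·159 + 59, 159 = 2·59 + 41, 59 = 1·41 + 18, 41 = 2·18 + 5, 18 = 3·5 + 3, 5 = 1·3 + 2, 3 = 1·2 + 1, 2 = 2·1 + 0.
Back-substituting, 1 = 3 − 1·2 = 3 − (5 − 1·3) = −5 + 2·3 = −5 + 2·(18 − 3·5) = 2·18 − 7·5 = 2·18 − 7·(41 − 2·18) = −7·41 + 16·18 = −7·41 + 16·(59 − 1·41) = 16·59 − 23·41 = 16·59 − 23·(159 − 2·59) = −23·159 + 62·59 = −23·159 + 62·(536 − 3·159) = 62·536 − 209·159 = 62·536 − 209·(695 − 1·536) = −209·695 + 271·536; that is, 695·(-209) + 536·271 = 1.
Multiplying through by 126: u = (-209)·126 = -26334, v = 271·126 = 34146 is a solution.
The general solution is u = -26334 + 536k, v = 34146 − 695k; taking k = 50 gives the smaller pair u = 466, v = -604.
Check: 695·466 + 536·(-604) = 323870 − 323744 = 126. ✓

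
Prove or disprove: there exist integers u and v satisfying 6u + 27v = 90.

gcd(6, 27) = 3, and 3 divides 90, so integer solutions exist.
Dividing through by 3 reduces the equation to 2u + 9v = 30.
Dividing repeatedly: 9 = 4·2 + 1, 2 = 2·1 + 0.
Back-substituting, 1 = 9 − 4·2; that is, 2·(-4) + 9·1 = 1.
Multiplying through by 30: u = (-4)·30 = -120, v = 1·30 = 30 is a solution.
The general solution is u = -120 + 9k, v = 30 − 2k; taking k = 14 gives the smaller pair u = 6, v = 2.
Indeed 6·6 + 27·2 = 36 + 54 = 90.

u = 6, v = 2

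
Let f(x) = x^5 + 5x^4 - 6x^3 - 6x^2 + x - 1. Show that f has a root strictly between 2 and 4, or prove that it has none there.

f(2) = 41 and f(4) = 1827, both positive, so a sign-change argument is unavailable; we show f keeps this sign on the whole interval.
Substitute x = 2 + u, where 0 < u < 2 on the interval. Expanding, f(2 + u) = u^5 + 15u^4 + 74u^3 + 158u^2 + 145u + 41.
All 6 nonzero coefficients of this polynomial in u are positive; hence for u > 0 the value is a sum of positive terms (the constant 41 among them).
So f is strictly positive on (2, 4); no root exists in the interval.

f has no root in that interval.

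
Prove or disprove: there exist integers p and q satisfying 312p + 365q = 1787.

Since gcd(312, 365) = 1, every integer is an integer combination of 312 and 365.
Euclidean algorithm: 365 = 1·312 + 53, 312 = 5·53 + 47, 53 = 1·47 + 6, 47 = 7·6 + 5, 6 = 1·5 + 1, 5 = 5·1 + 0.
Back-substituting, 1 = 6 − 1·5 = 6 − (47 − 7·6) = −47 + 8·6 = −47 + 8·(53 − 1·47) = 8·53 − 9·47 = 8·53 − 9·(312 − 5·53) = −9·312 + 53·53 = −9·312 + 53·(365 − 1·312) = 53·365 − 62·312; that is, 312·(-62) + 365·53 = 1.
Multiplying through by 1787: p = (-62)·1787 = -110794, q = 53·1787 = 94711 is a solution.
Shifting by a multiple of (365, −312) keeps it a solution: p = -110794 + 304·365 = 166, q = 94711 − 304·312 = -137.
Check: 312·166 + 365·(-137) = 51792 − 50005 = 1787. ✓

p = 166, q = -137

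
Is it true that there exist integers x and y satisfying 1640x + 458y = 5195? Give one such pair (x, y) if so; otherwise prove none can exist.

No, no such integers exist.

Any value of 1640x + 458y is a multiple of gcd(1640, 458) = 2.
However 5195 leaves remainder 1 on division by 2.
So the equation is unsolvable over ℤ.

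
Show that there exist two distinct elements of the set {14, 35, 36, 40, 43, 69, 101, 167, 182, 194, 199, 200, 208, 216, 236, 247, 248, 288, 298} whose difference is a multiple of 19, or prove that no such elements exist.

No, no such pair exists.

Reduce each element modulo 19: 14↦14, 35↦16, 36↦17, 40↦2, 43↦5, 69↦12, 101↦6, 167↦15, 182↦11, 194↦4, 199↦9, 200↦10, 208↦18, 216↦7, 236↦8, 247↦0, 248↦1, 288↦3, 298↦13.
These 19 residues are pairwise different, hence no difference of two elements is divisible by 19.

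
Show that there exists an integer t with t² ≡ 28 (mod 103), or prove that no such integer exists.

Take t = 53. Then 53² = 2809 = 27·103 + 28, so 53² ≡ 28 (mod 103).

t = 53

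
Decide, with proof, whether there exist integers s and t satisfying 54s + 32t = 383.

Both 54 and 32 are divisible by gcd(54, 32) = 2, hence so is any combination 54s + 32t.
But 383 is not a multiple of 2 (it leaves remainder 1).
So the equation is unsolvable over ℤ.

No, no such integers exist.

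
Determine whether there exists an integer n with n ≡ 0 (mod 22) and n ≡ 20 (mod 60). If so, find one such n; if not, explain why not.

Here gcd(22, 60) = 2, and both 0 and 20 leave remainder 0 mod 2, so the system is consistent.
Put n = 0 + 22t, so we need 22t ≡ 20 (mod 60), equivalently (divide by 2) 11t ≡ 10 (mod 30).
Invert 11 mod 30 by the Euclidean algorithm: 30 = 2·11 + 8, 11 = 1·8 + 3, 8 = 2·3 + 2, 3 = 1·2 + 1, 2 = 2·1 + 0; back-substituting, 1 = 3 − 1·2 = 3 − (8 − 2·3) = −8 + 3·3 = −8 + 3·(11 − 1·8) = 3·11 − 4·8 = 3·11 − 4·(30 − 2·11) = −4·30 + 11·11. Hence 11·11 ≡ 1, so 11⁻¹ ≡ 11 (mod 30).
Therefore t ≡ 11·10 = 110 ≡ 20 (mod 30).
Then n = 0 + 22·20 = 440.
Verify: 440 = 20·22 + 0 and 440 = 7·60 + 20. ✓

n = 440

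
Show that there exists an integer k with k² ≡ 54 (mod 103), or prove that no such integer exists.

Apply Euler's criterion with the prime 103: 54 is a quadratic residue iff 54^51 ≡ 1 (mod 103), and a non-residue iff it is ≡ −1.
Repeated squaring mod 103: 54^2 = 2916 ≡ 32; 54^4 ≡ 32² = 1024 ≡ 97; 54^8 ≡ 97² = 9409 ≡ 36; 54^16 ≡ 36² = 1296 ≡ 60; 54^32 ≡ 60² = 3600 ≡ 98.
Since 51 = 32 + 16 + 2 + 1, 54^51 ≡ 98 · 60 · 32 · 54; multiplying out mod 103: 98·60 = 5880 ≡ 9, then 9·32 = 288 ≡ 82, then 82·54 = 4428 ≡ 102. Thus 54^51 ≡ 102 ≡ −1 (mod 103).
By Euler's criterion 54 is a quadratic non-residue mod 103: no k satisfies k² ≡ 54 (mod 103).

No, no such integer exists.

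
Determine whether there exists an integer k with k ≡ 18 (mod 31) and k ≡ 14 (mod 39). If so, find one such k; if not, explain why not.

k = 638

gcd(31, 39) = 1, so the Chinese Remainder Theorem guarantees exactly one residue class mod 1209 satisfying both.
Any solution of the first congruence is k = 18 + 31t; substituting into the second, 31t ≡ 14 − 18 ≡ 35 (mod 39).
Note 31·34 = 1054 ≡ 1 (mod 39) (as 1054 − 1 = 27·39), so 31⁻¹ ≡ 34.
Therefore t ≡ 34·35 = 1190 ≡ 20 (mod 39).
With t = 20: k = 18 + 31·20 = 638.
Indeed 638 ≡ 18 (mod 31) and 638 ≡ 14 (mod 39).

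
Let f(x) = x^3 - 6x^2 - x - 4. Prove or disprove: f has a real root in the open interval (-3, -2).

The endpoint values f(-3) = -82 and f(-2) = -34 are both negative. Claim: f(x) < 0 for every x in (-3, -2).
Substitute x = -2 − u, where 0 < u < 1 on the interval. Expanding, f(-2 − u) = -u^3 - 12u^2 - 35u - 34.
The nonzero coefficients here are all negative, so for u > 0 every term is negative (or zero), and the constant term -34 is strictly negative.
Therefore f(x) < 0 throughout (-3, -2), and f has no zero there.

No such root exists.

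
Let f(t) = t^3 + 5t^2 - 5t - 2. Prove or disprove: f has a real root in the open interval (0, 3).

f(0) = -2 and f(3) = 55, which have opposite signs.
Since f is a polynomial it is continuous on [0, 3].
By the Intermediate Value Theorem, f takes the value 0 somewhere in the open interval.

Yes, f has a root in the interval.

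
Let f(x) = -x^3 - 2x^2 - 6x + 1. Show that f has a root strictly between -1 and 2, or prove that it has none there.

Yes, f has a root in the interval.

f(-1) = 6 and f(2) = -27, which have opposite signs.
As a polynomial, f is continuous on every closed interval.
By the Intermediate Value Theorem f must vanish at some point of (-1, 2).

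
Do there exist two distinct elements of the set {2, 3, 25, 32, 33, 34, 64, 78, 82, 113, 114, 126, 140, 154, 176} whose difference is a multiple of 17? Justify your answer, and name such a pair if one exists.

Reduce each element modulo 17: 2↦2, 3↦3, 25↦8, 32↦15, 33↦16, 34↦0, 64↦13, 78↦10, 82↦14, 113↦11, 114↦12, 126↦7, 140↦4, 154↦1, 176↦6.
These 15 residues are pairwise different, hence no difference of two elements is divisible by 17.

No, no such pair exists.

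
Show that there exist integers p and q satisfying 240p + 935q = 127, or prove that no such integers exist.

There are no such integers.

Both 240 and 935 are divisible by gcd(240, 935) = 5, hence so is any combination 240p + 935q.
But 127 is not a multiple of 5 (it leaves remainder 2).
So the equation is unsolvable over ℤ.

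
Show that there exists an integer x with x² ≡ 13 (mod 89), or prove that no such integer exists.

Apply Euler's criterion with the prime 89: 13 is a quadratic residue iff 13^44 ≡ 1 (mod 89), and a non-residue iff it is ≡ −1.
Squaring successively (mod 89): 13^2 = 169 ≡ 80; 13^4 ≡ 80² = 6400 ≡ 81; 13^8 ≡ 81² = 6561 ≡ 64; 13^16 ≡ 64² = 4096 ≡ 2; 13^32 ≡ 2² = 4 ≡ 4.
Since 44 = 32 + 8 + 4, 13^44 ≡ 4 · 64 · 81; multiplying out mod 89: 4·64 = 256 ≡ 78, then 78·81 = 6318 ≡ 88. Thus 13^44 ≡ 88 ≡ −1 (mod 89).
By Euler's criterion 13 is a quadratic non-residue mod 89: no x satisfies x² ≡ 13 (mod 89).

There is no such integer.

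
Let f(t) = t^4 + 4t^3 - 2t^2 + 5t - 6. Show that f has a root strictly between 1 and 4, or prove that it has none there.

The endpoint values f(1) = 2 and f(4) = 494 are both positive. Claim: f(t) > 0 for every t in (1, 4).
Substitute t = 1 + u, where 0 < u < 3 on the interval. Expanding, f(1 + u) = u^4 + 8u^3 + 16u^2 + 17u + 2.
All 5 nonzero coefficients of this polynomial in u are positive; hence for u > 0 the value is a sum of positive terms (the constant 2 among them).
So f is strictly positive on (1, 4); no root exists in the interval.

No such root exists.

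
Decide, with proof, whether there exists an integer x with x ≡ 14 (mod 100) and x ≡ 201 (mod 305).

Both moduli are multiples of 5 = gcd(100, 305), so any solution would satisfy x ≡ 14 and x ≡ 201 modulo 5 simultaneously.
However 14 ≡ 4 and 201 ≡ 1 (mod 5), and 4 ≠ 1.
So no integer satisfies both congruences.

No, no such integer exists.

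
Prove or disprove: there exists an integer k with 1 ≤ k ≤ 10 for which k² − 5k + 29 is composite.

At k = 4: 4² − 5·4 + 29 = 25 = 5·5, which is composite.

k = 4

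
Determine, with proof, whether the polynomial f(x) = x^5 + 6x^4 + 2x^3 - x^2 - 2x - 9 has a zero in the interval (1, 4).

f(1) = -3 and f(4) = 2655, which have opposite signs.
Since f is a polynomial it is continuous on [1, 4].
By the Intermediate Value Theorem, f takes the value 0 somewhere in the open interval.

Yes, f has a root in the interval.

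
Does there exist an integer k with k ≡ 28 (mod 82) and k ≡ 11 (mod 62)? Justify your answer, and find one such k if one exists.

gcd(82, 62) = 2. If k ≡ 28 (mod 82) and k ≡ 11 (mod 62), then k ≡ 28 (mod 2) and k ≡ 11 (mod 2).
But 28 mod 2 = 0 while 11 mod 2 = 1, a contradiction.
So no integer satisfies both congruences.

No such integer exists.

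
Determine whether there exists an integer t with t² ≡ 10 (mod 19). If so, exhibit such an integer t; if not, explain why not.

Squares mod 19 repeat after t = 9 (as (−t)² = t²); for t = 0..9 they are 0, 1, 4, 9, 16, 6, 17, 11, 7, 5.
So the quadratic residues mod 19 are {0, 1, 4, 5, 6, 7, 9, 11, 16, 17}, and 10 is not among them.
Therefore t² ≡ 10 (mod 19) has no solution.

No, no such integer exists.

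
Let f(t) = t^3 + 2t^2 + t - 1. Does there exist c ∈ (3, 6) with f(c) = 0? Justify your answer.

f(3) = 47 and f(6) = 293, both positive, so a sign-change argument is unavailable; we show f keeps this sign on the whole interval.
Substitute t = 3 + u, where 0 < u < 3 on the interval. Expanding, f(3 + u) = u^3 + 11u^2 + 40u + 47.
All 4 nonzero coefficients of this polynomial in u are positive; hence for u > 0 the value is a sum of positive terms (the constant 47 among them).
So f is strictly positive on (3, 6); no root exists in the interval.

No.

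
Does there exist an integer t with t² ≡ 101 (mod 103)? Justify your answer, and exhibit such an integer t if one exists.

Apply Euler's criterion with the prime 103: 101 is a quadratic residue iff 101^51 ≡ 1 (mod 103), and a non-residue iff it is ≡ −1.
Squaring successively (mod 103): 101^2 = 10201 ≡ 4; 101^4 ≡ 4² = 16 ≡ 16; 101^8 ≡ 16² = 256 ≡ 50; 101^16 ≡ 50² = 2500 ≡ 28; 101^32 ≡ 28² = 784 ≡ 63.
Since 51 = 32 + 16 + 2 + 1, 101^51 ≡ 63 · 28 · 4 · 101; multiplying out mod 103: 63·28 = 1764 ≡ 13, then 13·4 = 52 ≡ 52, then 52·101 = 5252 ≡ 102. Thus 101^51 ≡ 102 ≡ −1 (mod 103).
The value −1 means 101 is a non-residue modulo 103, so t² ≡ 101 (mod 103) is impossible.

No such integer exists.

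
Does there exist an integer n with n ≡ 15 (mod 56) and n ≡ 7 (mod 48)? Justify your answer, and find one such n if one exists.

n = 295

The moduli are not coprime: gcd(56, 48) = 8. Compatibility requires 8 ∣ (7 − 15) = -8, which holds, so solutions exist.
Step through n = 15, 15 + 56, 15 + 2·56, …: the values 15, 71, 127, 183, 239, 295 reduce mod 48 to 15, 23, 31, 39, 47, 7. The value 295 hits 7.
Check: 295 mod 56 = 15, 295 mod 48 = 7. ✓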